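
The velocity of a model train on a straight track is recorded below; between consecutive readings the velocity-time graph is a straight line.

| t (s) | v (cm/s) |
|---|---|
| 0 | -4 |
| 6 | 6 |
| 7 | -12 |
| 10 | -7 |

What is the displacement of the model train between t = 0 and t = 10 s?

-25.5 cm

Net displacement equals the area under the velocity-time graph (areas below the axis count negative).
0–6 s: ½(-4 + 6)(6) = 6 cm
6–7 s: ½(6 + -12)(1) = -3 cm
7–10 s: ½(-12 + -7)(3) = -28.5 cm
Net displacement = -25.5 cm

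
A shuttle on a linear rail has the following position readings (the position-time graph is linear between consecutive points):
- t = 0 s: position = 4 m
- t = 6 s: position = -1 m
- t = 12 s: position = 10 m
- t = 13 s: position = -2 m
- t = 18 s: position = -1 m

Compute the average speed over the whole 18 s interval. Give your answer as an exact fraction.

Average speed = (total path length)/(elapsed time); on a piecewise-linear x-t graph the path length is Σ|Δx|.
0–6 s: |Δx| = |-1 − 4| = 5 m
6–12 s: |Δx| = |10 − -1| = 11 m
12–13 s: |Δx| = |-2 − 10| = 12 m
13–18 s: |Δx| = |-1 − -2| = 1 m
Total path = 29 m; average speed = 29/18 = 29/18 m/s.

29/18 m/s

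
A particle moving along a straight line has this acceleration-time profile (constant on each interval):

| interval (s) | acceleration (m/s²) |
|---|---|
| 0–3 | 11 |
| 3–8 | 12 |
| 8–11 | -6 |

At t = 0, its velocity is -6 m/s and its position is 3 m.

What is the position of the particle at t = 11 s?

On each constant-a segment, Δv = aΔt and Δx = v₀Δt + ½aΔt²; chain segment to segment.
0–3 s: v starts -6 m/s; Δx = -6·3 + ½·11·3² = 31.5 m; v ends 27 m/s.
3–8 s: v starts 27 m/s; Δx = 27·5 + ½·12·5² = 285 m; v ends 87 m/s.
8–11 s: v starts 87 m/s; Δx = 87·3 + ½·-6·3² = 234 m; v ends 69 m/s.
x(11) = 3 + Σ Δx = 553.5 m.

553.5 m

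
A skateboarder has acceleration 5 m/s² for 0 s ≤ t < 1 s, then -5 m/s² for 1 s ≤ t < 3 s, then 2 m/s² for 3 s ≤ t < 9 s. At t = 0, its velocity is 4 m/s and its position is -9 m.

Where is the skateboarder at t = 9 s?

35.5 m

On each constant-a segment, Δv = aΔt and Δx = v₀Δt + ½aΔt²; chain segment to segment.
0–1 s: v starts 4 m/s; Δx = 4·1 + ½·5·1² = 6.5 m; v ends 9 m/s.
1–3 s: v starts 9 m/s; Δx = 9·2 + ½·-5·2² = 8 m; v ends -1 m/s.
3–9 s: v starts -1 m/s; Δx = -1·6 + ½·2·6² = 30 m; v ends 11 m/s.
x(9) = -9 + Σ Δx = 35.5 m.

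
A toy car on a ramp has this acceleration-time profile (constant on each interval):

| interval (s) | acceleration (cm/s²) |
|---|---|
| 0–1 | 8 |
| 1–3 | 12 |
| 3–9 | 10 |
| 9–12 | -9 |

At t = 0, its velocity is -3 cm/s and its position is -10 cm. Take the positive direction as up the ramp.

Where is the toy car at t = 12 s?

On each constant-a segment, Δv = aΔt and Δx = v₀Δt + ½aΔt²; chain segment to segment.
0–1 s: v starts -3 cm/s; Δx = -3·1 + ½·8·1² = 1 cm; v ends 5 cm/s.
1–3 s: v starts 5 cm/s; Δx = 5·2 + ½·12·2² = 34 cm; v ends 29 cm/s.
3–9 s: v starts 29 cm/s; Δx = 29·6 + ½·10·6² = 354 cm; v ends 89 cm/s.
9–12 s: v starts 89 cm/s; Δx = 89·3 + ½·-9·3² = 226.5 cm; v ends 62 cm/s.
x(12) = -10 + Σ Δx = 605.5 cm.

605.5 cm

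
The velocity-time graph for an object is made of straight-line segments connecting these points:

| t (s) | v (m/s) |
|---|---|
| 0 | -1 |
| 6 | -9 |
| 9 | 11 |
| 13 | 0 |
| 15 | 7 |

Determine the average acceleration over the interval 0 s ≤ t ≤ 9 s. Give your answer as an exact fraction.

4/3 m/s²

Average acceleration = Δv/Δt = (11 − -1)/(9 − 0) = 4/3 m/s².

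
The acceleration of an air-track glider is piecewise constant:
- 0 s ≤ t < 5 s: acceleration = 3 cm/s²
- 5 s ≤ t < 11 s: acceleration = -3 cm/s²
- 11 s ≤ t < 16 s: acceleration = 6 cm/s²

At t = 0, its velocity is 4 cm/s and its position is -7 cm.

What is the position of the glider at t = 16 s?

190.5 cm

On each constant-a segment, Δv = aΔt and Δx = v₀Δt + ½aΔt²; chain segment to segment.
0–5 s: v starts 4 cm/s; Δx = 4·5 + ½·3·5² = 57.5 cm; v ends 19 cm/s.
5–11 s: v starts 19 cm/s; Δx = 19·6 + ½·-3·6² = 60 cm; v ends 1 cm/s.
11–16 s: v starts 1 cm/s; Δx = 1·5 + ½·6·5² = 80 cm; v ends 31 cm/s.
x(16) = -7 + Σ Δx = 190.5 cm.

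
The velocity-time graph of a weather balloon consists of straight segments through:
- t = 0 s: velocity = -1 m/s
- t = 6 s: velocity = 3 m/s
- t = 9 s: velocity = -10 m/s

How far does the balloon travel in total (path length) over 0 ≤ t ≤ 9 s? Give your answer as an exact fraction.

Distance (not displacement) is the total path length: add the absolute areas under v-t.
0–6 s: v = 0 at t = 1.5 s; triangle areas 0.75 + 6.75 = 7.5 m
6–9 s: v = 0 at t = 87/13 s; triangle areas 27/26 + 150/13 = 327/26 m
Total distance = 261/13 m

261/13 m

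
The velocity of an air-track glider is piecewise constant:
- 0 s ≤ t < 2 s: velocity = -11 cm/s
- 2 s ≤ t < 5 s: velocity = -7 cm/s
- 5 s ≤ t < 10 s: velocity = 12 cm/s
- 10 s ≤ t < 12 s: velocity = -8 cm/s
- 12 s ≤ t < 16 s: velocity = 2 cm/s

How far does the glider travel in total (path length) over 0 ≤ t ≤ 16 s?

Distance (not displacement) is the total path length: add the absolute areas under v-t.
0–2 s: |-11| × 2 = 22 cm
2–5 s: |-7| × 3 = 21 cm
5–10 s: |12| × 5 = 60 cm
10–12 s: |-8| × 2 = 16 cm
12–16 s: |2| × 4 = 8 cm
Total distance = 127 cm

127 cm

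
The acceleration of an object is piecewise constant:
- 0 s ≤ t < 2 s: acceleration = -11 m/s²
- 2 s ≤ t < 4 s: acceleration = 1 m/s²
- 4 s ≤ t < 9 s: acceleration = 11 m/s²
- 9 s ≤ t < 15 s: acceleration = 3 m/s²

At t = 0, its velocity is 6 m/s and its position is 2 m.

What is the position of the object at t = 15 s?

329.5 m

On each constant-a segment, Δv = aΔt and Δx = v₀Δt + ½aΔt²; chain segment to segment.
0–2 s: v starts 6 m/s; Δx = 6·2 + ½·-11·2² = -10 m; v ends -16 m/s.
2–4 s: v starts -16 m/s; Δx = -16·2 + ½·1·2² = -30 m; v ends -14 m/s.
4–9 s: v starts -14 m/s; Δx = -14·5 + ½·11·5² = 67.5 m; v ends 41 m/s.
9–15 s: v starts 41 m/s; Δx = 41·6 + ½·3·6² = 300 m; v ends 59 m/s.
x(15) = 2 + Σ Δx = 329.5 m.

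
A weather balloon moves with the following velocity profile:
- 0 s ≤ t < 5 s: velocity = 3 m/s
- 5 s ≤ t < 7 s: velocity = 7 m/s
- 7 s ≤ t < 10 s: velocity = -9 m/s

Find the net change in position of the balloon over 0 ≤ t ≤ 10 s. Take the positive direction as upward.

2 m

Net displacement equals the area under the velocity-time graph (areas below the axis count negative).
0–5 s: 3 × 5 = 15 m
5–7 s: 7 × 2 = 14 m
7–10 s: -9 × 3 = -27 m
Net displacement = 2 m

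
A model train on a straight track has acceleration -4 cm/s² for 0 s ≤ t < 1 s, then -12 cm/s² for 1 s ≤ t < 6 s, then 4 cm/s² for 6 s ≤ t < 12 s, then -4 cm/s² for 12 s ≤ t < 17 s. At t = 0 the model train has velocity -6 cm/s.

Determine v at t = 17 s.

Δv equals the area under the a-t graph; then v = v₀ + Δv.
0–1 s: -4 × 1 = -4 cm/s
1–6 s: -12 × 5 = -60 cm/s
6–12 s: 4 × 6 = 24 cm/s
12–17 s: -4 × 5 = -20 cm/s
Δv = -60 cm/s, so v(17) = -6 + (-60) = -66 cm/s.

-66 cm/s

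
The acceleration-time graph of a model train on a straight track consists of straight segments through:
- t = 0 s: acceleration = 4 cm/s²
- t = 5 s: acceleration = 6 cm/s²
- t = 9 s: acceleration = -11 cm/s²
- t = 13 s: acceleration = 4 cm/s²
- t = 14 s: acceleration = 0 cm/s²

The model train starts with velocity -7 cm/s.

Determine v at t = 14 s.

Δv equals the area under the a-t graph; then v = v₀ + Δv.
0–5 s: ½(4 + 6)(5) = 25 cm/s
5–9 s: ½(6 + -11)(4) = -10 cm/s
9–13 s: ½(-11 + 4)(4) = -14 cm/s
13–14 s: ½(4 + 0)(1) = 2 cm/s
Δv = 3 cm/s, so v(14) = -7 + (3) = -4 cm/s.

-4 cm/s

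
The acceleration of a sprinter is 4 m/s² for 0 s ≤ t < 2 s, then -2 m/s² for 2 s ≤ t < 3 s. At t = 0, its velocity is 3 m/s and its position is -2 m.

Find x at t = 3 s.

22 m

On each constant-a segment, Δv = aΔt and Δx = v₀Δt + ½aΔt²; chain segment to segment.
0–2 s: v starts 3 m/s; Δx = 3·2 + ½·4·2² = 14 m; v ends 11 m/s.
2–3 s: v starts 11 m/s; Δx = 11·1 + ½·-2·1² = 10 m; v ends 9 m/s.
x(3) = -2 + Σ Δx = 22 m.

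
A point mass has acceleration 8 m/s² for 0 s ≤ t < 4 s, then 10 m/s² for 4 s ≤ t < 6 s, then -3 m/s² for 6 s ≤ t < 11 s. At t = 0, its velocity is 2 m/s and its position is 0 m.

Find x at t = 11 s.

392.5 m

On each constant-a segment, Δv = aΔt and Δx = v₀Δt + ½aΔt²; chain segment to segment.
0–4 s: v starts 2 m/s; Δx = 2·4 + ½·8·4² = 72 m; v ends 34 m/s.
4–6 s: v starts 34 m/s; Δx = 34·2 + ½·10·2² = 88 m; v ends 54 m/s.
6–11 s: v starts 54 m/s; Δx = 54·5 + ½·-3·5² = 232.5 m; v ends 39 m/s.
x(11) = 0 + Σ Δx = 392.5 m.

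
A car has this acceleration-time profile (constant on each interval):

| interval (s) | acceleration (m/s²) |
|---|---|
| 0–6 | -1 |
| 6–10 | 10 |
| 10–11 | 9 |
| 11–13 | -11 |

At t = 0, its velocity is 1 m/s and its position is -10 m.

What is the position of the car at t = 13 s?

On each constant-a segment, Δv = aΔt and Δx = v₀Δt + ½aΔt²; chain segment to segment.
0–6 s: v starts 1 m/s; Δx = 1·6 + ½·-1·6² = -12 m; v ends -5 m/s.
6–10 s: v starts -5 m/s; Δx = -5·4 + ½·10·4² = 60 m; v ends 35 m/s.
10–11 s: v starts 35 m/s; Δx = 35·1 + ½·9·1² = 39.5 m; v ends 44 m/s.
11–13 s: v starts 44 m/s; Δx = 44·2 + ½·-11·2² = 66 m; v ends 22 m/s.
x(13) = -10 + Σ Δx = 143.5 m.

143.5 m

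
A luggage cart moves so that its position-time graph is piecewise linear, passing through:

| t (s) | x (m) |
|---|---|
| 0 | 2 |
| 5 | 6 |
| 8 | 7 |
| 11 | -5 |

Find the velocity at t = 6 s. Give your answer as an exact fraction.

1/3 m/s

Velocity is the slope of the x-t graph on 5–8 s: (7 − 6)/(8 − 5) = 1/3 m/s.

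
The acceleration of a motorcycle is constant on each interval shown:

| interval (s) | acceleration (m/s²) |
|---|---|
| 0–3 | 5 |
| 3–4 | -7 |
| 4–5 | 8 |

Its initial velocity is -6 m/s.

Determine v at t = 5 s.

Δv equals the area under the a-t graph; then v = v₀ + Δv.
0–3 s: 5 × 3 = 15 m/s
3–4 s: -7 × 1 = -7 m/s
4–5 s: 8 × 1 = 8 m/s
Δv = 16 m/s, so v(5) = -6 + (16) = 10 m/s.

10 m/s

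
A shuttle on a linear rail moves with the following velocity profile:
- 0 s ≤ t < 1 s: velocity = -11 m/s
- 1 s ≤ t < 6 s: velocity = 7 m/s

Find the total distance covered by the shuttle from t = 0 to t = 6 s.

Total distance travelled is ∫|v| dt — sum the magnitudes of each area piece.
0–1 s: |-11| × 1 = 11 m
1–6 s: |7| × 5 = 35 m
Total distance = 46 m

46 m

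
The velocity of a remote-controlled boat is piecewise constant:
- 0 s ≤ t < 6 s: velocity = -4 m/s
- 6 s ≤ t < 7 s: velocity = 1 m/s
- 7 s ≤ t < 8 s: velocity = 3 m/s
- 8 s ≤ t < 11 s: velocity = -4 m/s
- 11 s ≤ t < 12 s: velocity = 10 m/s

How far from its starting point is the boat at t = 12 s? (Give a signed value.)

Displacement is the signed area under the v-t curve.
0–6 s: -4 × 6 = -24 m
6–7 s: 1 × 1 = 1 m
7–8 s: 3 × 1 = 3 m
8–11 s: -4 × 3 = -12 m
11–12 s: 10 × 1 = 10 m
Net displacement = -22 m

-22 m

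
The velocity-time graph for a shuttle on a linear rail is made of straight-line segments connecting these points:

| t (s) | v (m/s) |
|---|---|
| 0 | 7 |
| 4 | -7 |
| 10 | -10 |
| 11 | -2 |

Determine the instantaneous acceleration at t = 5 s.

Acceleration is the slope of the v-t graph on 4–10 s: (-10 − -7)/(10 − 4) = -0.5 m/s².

-0.5 m/s²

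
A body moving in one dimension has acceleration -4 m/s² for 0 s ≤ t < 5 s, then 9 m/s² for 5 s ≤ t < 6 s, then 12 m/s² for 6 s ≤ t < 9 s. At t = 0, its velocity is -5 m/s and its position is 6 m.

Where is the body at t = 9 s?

On each constant-a segment, Δv = aΔt and Δx = v₀Δt + ½aΔt²; chain segment to segment.
0–5 s: v starts -5 m/s; Δx = -5·5 + ½·-4·5² = -75 m; v ends -25 m/s.
5–6 s: v starts -25 m/s; Δx = -25·1 + ½·9·1² = -20.5 m; v ends -16 m/s.
6–9 s: v starts -16 m/s; Δx = -16·3 + ½·12·3² = 6 m; v ends 20 m/s.
x(9) = 6 + Σ Δx = -83.5 m.

-83.5 m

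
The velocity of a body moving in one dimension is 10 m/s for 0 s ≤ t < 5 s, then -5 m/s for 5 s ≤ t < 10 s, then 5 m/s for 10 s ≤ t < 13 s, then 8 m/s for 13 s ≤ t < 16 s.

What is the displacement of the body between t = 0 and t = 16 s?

64 m

Displacement is the signed area under the v-t curve.
0–5 s: 10 × 5 = 50 m
5–10 s: -5 × 5 = -25 m
10–13 s: 5 × 3 = 15 m
13–16 s: 8 × 3 = 24 m
Net displacement = 64 m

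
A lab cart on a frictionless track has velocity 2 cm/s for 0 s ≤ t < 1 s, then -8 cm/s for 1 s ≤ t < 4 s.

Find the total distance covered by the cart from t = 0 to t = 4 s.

Total distance travelled is ∫|v| dt — sum the magnitudes of each area piece.
0–1 s: |2| × 1 = 2 cm
1–4 s: |-8| × 3 = 24 cm
Total distance = 26 cm

26 cm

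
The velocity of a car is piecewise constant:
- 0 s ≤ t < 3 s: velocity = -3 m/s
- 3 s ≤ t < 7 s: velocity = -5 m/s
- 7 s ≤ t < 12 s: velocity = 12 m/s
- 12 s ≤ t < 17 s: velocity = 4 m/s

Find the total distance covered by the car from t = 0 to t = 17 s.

109 m

Total distance travelled is ∫|v| dt — sum the magnitudes of each area piece.
0–3 s: |-3| × 3 = 9 m
3–7 s: |-5| × 4 = 20 m
7–12 s: |12| × 5 = 60 m
12–17 s: |4| × 5 = 20 m
Total distance = 109 m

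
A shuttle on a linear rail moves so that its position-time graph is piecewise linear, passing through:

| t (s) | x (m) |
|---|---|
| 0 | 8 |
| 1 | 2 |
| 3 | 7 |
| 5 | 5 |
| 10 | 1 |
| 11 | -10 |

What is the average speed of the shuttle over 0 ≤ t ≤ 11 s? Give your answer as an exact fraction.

Average speed = (total path length)/(elapsed time); on a piecewise-linear x-t graph the path length is Σ|Δx|.
0–1 s: |Δx| = |2 − 8| = 6 m
1–3 s: |Δx| = |7 − 2| = 5 m
3–5 s: |Δx| = |5 − 7| = 2 m
5–10 s: |Δx| = |1 − 5| = 4 m
10–11 s: |Δx| = |-10 − 1| = 11 m
Total path = 28 m; average speed = 28/11 = 28/11 m/s.

28/11 m/s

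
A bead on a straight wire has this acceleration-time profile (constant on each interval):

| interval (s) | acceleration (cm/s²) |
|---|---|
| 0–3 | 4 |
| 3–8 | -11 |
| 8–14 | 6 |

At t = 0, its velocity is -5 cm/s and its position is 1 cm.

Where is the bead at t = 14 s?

-278.5 cm

On each constant-a segment, Δv = aΔt and Δx = v₀Δt + ½aΔt²; chain segment to segment.
0–3 s: v starts -5 cm/s; Δx = -5·3 + ½·4·3² = 3 cm; v ends 7 cm/s.
3–8 s: v starts 7 cm/s; Δx = 7·5 + ½·-11·5² = -102.5 cm; v ends -48 cm/s.
8–14 s: v starts -48 cm/s; Δx = -48·6 + ½·6·6² = -180 cm; v ends -12 cm/s.
x(14) = 1 + Σ Δx = -278.5 cm.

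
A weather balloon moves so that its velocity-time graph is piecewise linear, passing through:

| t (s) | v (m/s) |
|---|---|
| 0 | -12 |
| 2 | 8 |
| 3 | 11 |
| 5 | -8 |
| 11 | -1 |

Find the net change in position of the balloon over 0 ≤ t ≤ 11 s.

-18.5 m

Displacement is the signed area under the v-t curve.
0–2 s: ½(-12 + 8)(2) = -4 m
2–3 s: ½(8 + 11)(1) = 9.5 m
3–5 s: ½(11 + -8)(2) = 3 m
5–11 s: ½(-8 + -1)(6) = -27 m
Net displacement = -18.5 m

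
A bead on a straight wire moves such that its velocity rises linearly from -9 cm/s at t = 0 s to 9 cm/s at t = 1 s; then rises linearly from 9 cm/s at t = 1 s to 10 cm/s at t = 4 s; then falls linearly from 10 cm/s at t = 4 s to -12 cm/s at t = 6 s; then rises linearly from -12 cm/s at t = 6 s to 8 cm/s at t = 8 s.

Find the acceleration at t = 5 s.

-11 cm/s²

Acceleration is the slope of the v-t graph on 4–6 s: (-12 − 10)/(6 − 4) = -11 cm/s².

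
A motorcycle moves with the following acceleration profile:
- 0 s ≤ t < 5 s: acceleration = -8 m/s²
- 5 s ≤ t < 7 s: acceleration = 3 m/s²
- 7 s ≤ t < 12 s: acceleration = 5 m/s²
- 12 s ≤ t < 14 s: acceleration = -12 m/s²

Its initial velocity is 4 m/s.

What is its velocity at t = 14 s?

Δv equals the area under the a-t graph; then v = v₀ + Δv.
0–5 s: -8 × 5 = -40 m/s
5–7 s: 3 × 2 = 6 m/s
7–12 s: 5 × 5 = 25 m/s
12–14 s: -12 × 2 = -24 m/s
Δv = -33 m/s, so v(14) = 4 + (-33) = -29 m/s.

-29 m/s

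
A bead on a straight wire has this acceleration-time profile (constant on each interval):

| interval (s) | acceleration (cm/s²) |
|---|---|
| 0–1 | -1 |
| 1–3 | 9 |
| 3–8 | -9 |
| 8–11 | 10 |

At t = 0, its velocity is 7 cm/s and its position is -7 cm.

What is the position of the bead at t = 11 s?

On each constant-a segment, Δv = aΔt and Δx = v₀Δt + ½aΔt²; chain segment to segment.
0–1 s: v starts 7 cm/s; Δx = 7·1 + ½·-1·1² = 6.5 cm; v ends 6 cm/s.
1–3 s: v starts 6 cm/s; Δx = 6·2 + ½·9·2² = 30 cm; v ends 24 cm/s.
3–8 s: v starts 24 cm/s; Δx = 24·5 + ½·-9·5² = 7.5 cm; v ends -21 cm/s.
8–11 s: v starts -21 cm/s; Δx = -21·3 + ½·10·3² = -18 cm; v ends 9 cm/s.
x(11) = -7 + Σ Δx = 19 cm.

19 cm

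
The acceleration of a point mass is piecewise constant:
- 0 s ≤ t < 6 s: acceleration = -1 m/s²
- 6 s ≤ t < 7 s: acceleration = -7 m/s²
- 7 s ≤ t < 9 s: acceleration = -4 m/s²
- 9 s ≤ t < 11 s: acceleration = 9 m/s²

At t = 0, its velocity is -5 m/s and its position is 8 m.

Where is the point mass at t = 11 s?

On each constant-a segment, Δv = aΔt and Δx = v₀Δt + ½aΔt²; chain segment to segment.
0–6 s: v starts -5 m/s; Δx = -5·6 + ½·-1·6² = -48 m; v ends -11 m/s.
6–7 s: v starts -11 m/s; Δx = -11·1 + ½·-7·1² = -14.5 m; v ends -18 m/s.
7–9 s: v starts -18 m/s; Δx = -18·2 + ½·-4·2² = -44 m; v ends -26 m/s.
9–11 s: v starts -26 m/s; Δx = -26·2 + ½·9·2² = -34 m; v ends -8 m/s.
x(11) = 8 + Σ Δx = -132.5 m.

-132.5 m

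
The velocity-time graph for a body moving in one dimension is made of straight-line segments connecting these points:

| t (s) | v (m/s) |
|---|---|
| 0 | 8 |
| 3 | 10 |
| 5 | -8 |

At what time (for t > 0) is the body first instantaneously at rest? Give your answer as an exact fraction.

v changes sign on 3–5 s (from 10 to -8); the graph is linear there, so v = 0 at t = 3 + (-10)·(5 − 3)/(-8 − 10) = 37/9 s.

t = 37/9 s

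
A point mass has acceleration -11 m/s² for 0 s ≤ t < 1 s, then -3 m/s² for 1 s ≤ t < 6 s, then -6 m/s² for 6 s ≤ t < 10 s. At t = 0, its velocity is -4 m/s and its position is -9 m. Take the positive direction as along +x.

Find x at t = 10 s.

On each constant-a segment, Δv = aΔt and Δx = v₀Δt + ½aΔt²; chain segment to segment.
0–1 s: v starts -4 m/s; Δx = -4·1 + ½·-11·1² = -9.5 m; v ends -15 m/s.
1–6 s: v starts -15 m/s; Δx = -15·5 + ½·-3·5² = -112.5 m; v ends -30 m/s.
6–10 s: v starts -30 m/s; Δx = -30·4 + ½·-6·4² = -168 m; v ends -54 m/s.
x(10) = -9 + Σ Δx = -299 m.

-299 m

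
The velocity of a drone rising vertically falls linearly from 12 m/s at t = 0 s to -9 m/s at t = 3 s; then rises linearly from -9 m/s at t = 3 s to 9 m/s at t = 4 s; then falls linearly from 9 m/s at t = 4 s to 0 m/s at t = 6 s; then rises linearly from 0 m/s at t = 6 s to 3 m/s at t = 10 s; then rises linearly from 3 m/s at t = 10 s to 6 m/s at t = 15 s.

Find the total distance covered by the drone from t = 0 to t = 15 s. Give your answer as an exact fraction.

Total distance travelled is ∫|v| dt — sum the magnitudes of each area piece.
0–3 s: v = 0 at t = 12/7 s; triangle areas 72/7 + 81/14 = 225/14 m
3–4 s: v = 0 at t = 3.5 s; triangle areas 2.25 + 2.25 = 4.5 m
4–6 s: |½(9 + 0)(2)| = 9 m
6–10 s: |½(0 + 3)(4)| = 6 m
10–15 s: |½(3 + 6)(5)| = 22.5 m
Total distance = 813/14 m

813/14 m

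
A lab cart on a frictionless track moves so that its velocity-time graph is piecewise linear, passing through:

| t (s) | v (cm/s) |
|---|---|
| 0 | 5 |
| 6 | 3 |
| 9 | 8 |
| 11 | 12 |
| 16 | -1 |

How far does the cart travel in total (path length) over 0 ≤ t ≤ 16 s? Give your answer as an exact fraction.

Total distance travelled is ∫|v| dt — sum the magnitudes of each area piece.
0–6 s: |½(5 + 3)(6)| = 24 cm
6–9 s: |½(3 + 8)(3)| = 16.5 cm
9–11 s: |½(8 + 12)(2)| = 20 cm
11–16 s: v = 0 at t = 203/13 s; triangle areas 360/13 + 5/26 = 725/26 cm
Total distance = 1149/13 cm

1149/13 cm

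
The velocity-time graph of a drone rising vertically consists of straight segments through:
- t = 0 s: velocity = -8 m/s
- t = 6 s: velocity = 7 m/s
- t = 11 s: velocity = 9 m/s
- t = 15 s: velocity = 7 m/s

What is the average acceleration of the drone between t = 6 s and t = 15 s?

Average acceleration = Δv/Δt = (7 − 7)/(15 − 6) = 0 m/s².

0 m/s²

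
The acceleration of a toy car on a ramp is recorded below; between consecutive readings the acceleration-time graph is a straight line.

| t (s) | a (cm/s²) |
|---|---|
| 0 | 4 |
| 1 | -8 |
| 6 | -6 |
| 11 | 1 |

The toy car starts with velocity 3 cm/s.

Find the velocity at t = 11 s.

-46.5 cm/s

Δv equals the area under the a-t graph; then v = v₀ + Δv.
0–1 s: ½(4 + -8)(1) = -2 cm/s
1–6 s: ½(-8 + -6)(5) = -35 cm/s
6–11 s: ½(-6 + 1)(5) = -12.5 cm/s
Δv = -49.5 cm/s, so v(11) = 3 + (-49.5) = -46.5 cm/s.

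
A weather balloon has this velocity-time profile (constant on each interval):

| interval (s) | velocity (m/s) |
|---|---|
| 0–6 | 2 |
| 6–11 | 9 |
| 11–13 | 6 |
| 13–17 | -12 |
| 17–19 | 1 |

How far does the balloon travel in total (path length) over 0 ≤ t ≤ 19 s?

119 m

Distance (not displacement) is the total path length: add the absolute areas under v-t.
0–6 s: |2| × 6 = 12 m
6–11 s: |9| × 5 = 45 m
11–13 s: |6| × 2 = 12 m
13–17 s: |-12| × 4 = 48 m
17–19 s: |1| × 2 = 2 m
Total distance = 119 m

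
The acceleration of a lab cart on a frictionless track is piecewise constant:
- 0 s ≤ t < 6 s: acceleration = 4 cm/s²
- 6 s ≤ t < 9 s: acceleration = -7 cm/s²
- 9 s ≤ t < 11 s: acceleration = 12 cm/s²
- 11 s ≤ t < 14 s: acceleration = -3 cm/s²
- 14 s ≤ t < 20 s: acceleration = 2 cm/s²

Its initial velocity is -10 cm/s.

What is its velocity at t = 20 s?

Δv equals the area under the a-t graph; then v = v₀ + Δv.
0–6 s: 4 × 6 = 24 cm/s
6–9 s: -7 × 3 = -21 cm/s
9–11 s: 12 × 2 = 24 cm/s
11–14 s: -3 × 3 = -9 cm/s
14–20 s: 2 × 6 = 12 cm/s
Δv = 30 cm/s, so v(20) = -10 + (30) = 20 cm/s.

20 cm/s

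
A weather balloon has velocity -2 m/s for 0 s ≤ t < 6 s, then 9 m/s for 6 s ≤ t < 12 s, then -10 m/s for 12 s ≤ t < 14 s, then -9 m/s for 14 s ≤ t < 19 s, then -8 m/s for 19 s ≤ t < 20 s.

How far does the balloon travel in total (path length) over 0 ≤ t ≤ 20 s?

Distance (not displacement) is the total path length: add the absolute areas under v-t.
0–6 s: |-2| × 6 = 12 m
6–12 s: |9| × 6 = 54 m
12–14 s: |-10| × 2 = 20 m
14–19 s: |-9| × 5 = 45 m
19–20 s: |-8| × 1 = 8 m
Total distance = 139 m

139 m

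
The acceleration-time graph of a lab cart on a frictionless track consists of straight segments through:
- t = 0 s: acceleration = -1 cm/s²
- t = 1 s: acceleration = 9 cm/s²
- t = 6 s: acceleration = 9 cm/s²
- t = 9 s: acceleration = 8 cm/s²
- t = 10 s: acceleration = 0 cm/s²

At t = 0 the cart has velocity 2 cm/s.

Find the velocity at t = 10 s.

Δv equals the area under the a-t graph; then v = v₀ + Δv.
0–1 s: ½(-1 + 9)(1) = 4 cm/s
1–6 s: 9 × 5 = 45 cm/s
6–9 s: ½(9 + 8)(3) = 25.5 cm/s
9–10 s: ½(8 + 0)(1) = 4 cm/s
Δv = 78.5 cm/s, so v(10) = 2 + (78.5) = 80.5 cm/s.

80.5 cm/s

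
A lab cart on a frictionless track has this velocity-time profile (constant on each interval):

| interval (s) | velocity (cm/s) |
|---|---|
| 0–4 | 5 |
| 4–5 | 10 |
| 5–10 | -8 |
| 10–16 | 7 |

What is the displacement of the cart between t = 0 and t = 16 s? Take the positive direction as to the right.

32 cm

Displacement is the signed area under the v-t curve.
0–4 s: 5 × 4 = 20 cm
4–5 s: 10 × 1 = 10 cm
5–10 s: -8 × 5 = -40 cm
10–16 s: 7 × 6 = 42 cm
Net displacement = 32 cm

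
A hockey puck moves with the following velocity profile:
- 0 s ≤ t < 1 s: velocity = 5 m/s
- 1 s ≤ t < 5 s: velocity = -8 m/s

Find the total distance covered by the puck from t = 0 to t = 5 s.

Distance (not displacement) is the total path length: add the absolute areas under v-t.
0–1 s: |5| × 1 = 5 m
1–5 s: |-8| × 4 = 32 m
Total distance = 37 m

37 m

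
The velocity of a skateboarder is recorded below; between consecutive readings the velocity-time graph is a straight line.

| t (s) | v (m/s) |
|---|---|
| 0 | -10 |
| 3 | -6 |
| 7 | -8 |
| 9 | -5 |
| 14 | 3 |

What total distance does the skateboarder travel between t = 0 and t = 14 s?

75.625 m

Total distance travelled is ∫|v| dt — sum the magnitudes of each area piece.
0–3 s: |½(-10 + -6)(3)| = 24 m
3–7 s: |½(-6 + -8)(4)| = 28 m
7–9 s: |½(-8 + -5)(2)| = 13 m
9–14 s: v = 0 at t = 12.125 s; triangle areas 7.8125 + 2.8125 = 10.625 m
Total distance = 75.625 m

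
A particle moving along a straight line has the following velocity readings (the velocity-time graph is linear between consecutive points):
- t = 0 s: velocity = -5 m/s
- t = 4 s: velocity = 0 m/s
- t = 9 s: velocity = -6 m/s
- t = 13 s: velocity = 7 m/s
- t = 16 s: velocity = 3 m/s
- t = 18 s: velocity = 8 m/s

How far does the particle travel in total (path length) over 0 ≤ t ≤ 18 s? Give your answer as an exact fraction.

Distance (not displacement) is the total path length: add the absolute areas under v-t.
0–4 s: |½(-5 + 0)(4)| = 10 m
4–9 s: |½(0 + -6)(5)| = 15 m
9–13 s: v = 0 at t = 141/13 s; triangle areas 72/13 + 98/13 = 170/13 m
13–16 s: |½(7 + 3)(3)| = 15 m
16–18 s: |½(3 + 8)(2)| = 11 m
Total distance = 833/13 m

833/13 m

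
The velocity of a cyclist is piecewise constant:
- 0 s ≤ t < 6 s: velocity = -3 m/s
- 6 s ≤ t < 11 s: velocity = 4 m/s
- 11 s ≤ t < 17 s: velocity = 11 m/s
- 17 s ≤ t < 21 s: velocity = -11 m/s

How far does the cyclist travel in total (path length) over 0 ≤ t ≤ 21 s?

Distance (not displacement) is the total path length: add the absolute areas under v-t.
0–6 s: |-3| × 6 = 18 m
6–11 s: |4| × 5 = 20 m
11–17 s: |11| × 6 = 66 m
17–21 s: |-11| × 4 = 44 m
Total distance = 148 m

148 m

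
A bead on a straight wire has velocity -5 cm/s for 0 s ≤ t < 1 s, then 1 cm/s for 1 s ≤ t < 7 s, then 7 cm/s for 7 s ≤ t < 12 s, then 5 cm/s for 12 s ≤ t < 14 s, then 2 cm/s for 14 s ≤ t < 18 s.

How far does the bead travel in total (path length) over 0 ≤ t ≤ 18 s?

64 cm

Total distance travelled is ∫|v| dt — sum the magnitudes of each area piece.
0–1 s: |-5| × 1 = 5 cm
1–7 s: |1| × 6 = 6 cm
7–12 s: |7| × 5 = 35 cm
12–14 s: |5| × 2 = 10 cm
14–18 s: |2| × 4 = 8 cm
Total distance = 64 cm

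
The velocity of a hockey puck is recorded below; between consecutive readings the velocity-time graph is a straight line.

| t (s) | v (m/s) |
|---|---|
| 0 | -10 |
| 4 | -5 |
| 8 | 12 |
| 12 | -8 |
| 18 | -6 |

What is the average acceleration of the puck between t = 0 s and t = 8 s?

Average acceleration = Δv/Δt = (12 − -10)/(8 − 0) = 2.75 m/s².

2.75 m/s²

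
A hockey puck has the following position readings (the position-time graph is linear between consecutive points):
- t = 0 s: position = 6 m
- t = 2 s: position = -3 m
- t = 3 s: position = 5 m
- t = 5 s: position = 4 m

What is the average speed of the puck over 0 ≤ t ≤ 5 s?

3.6 m/s

Average speed = (total path length)/(elapsed time); on a piecewise-linear x-t graph the path length is Σ|Δx|.
0–2 s: |Δx| = |-3 − 6| = 9 m
2–3 s: |Δx| = |5 − -3| = 8 m
3–5 s: |Δx| = |4 − 5| = 1 m
Total path = 18 m; average speed = 18/5 = 3.6 m/s.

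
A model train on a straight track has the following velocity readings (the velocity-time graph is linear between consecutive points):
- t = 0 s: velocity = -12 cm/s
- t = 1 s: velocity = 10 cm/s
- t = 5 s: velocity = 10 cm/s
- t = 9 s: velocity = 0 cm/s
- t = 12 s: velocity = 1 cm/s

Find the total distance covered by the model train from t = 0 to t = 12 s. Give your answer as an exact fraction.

Distance (not displacement) is the total path length: add the absolute areas under v-t.
0–1 s: v = 0 at t = 6/11 s; triangle areas 36/11 + 25/11 = 61/11 cm
1–5 s: |10| × 4 = 40 cm
5–9 s: |½(10 + 0)(4)| = 20 cm
9–12 s: |½(0 + 1)(3)| = 1.5 cm
Total distance = 1475/22 cm

1475/22 cm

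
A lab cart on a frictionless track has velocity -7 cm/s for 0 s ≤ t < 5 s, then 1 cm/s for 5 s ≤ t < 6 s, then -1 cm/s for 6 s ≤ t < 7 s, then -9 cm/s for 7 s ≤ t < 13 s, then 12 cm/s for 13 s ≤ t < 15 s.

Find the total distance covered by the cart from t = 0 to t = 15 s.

115 cm

Total distance travelled is ∫|v| dt — sum the magnitudes of each area piece.
0–5 s: |-7| × 5 = 35 cm
5–6 s: |1| × 1 = 1 cm
6–7 s: |-1| × 1 = 1 cm
7–13 s: |-9| × 6 = 54 cm
13–15 s: |12| × 2 = 24 cm
Total distance = 115 cm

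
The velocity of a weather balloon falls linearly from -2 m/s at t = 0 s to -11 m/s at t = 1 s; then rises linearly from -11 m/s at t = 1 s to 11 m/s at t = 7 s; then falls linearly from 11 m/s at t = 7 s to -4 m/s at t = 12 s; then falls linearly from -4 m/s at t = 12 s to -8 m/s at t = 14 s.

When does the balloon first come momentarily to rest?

v changes sign on 1–7 s (from -11 to 11); the graph is linear there, so v = 0 at t = 1 + (11)·(7 − 1)/(11 − -11) = 4 s.

t = 4 s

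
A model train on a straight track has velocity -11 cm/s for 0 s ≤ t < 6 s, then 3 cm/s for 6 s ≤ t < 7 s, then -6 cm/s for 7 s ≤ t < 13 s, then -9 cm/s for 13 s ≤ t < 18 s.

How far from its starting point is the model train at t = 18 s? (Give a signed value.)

Displacement is the signed area under the v-t curve.
0–6 s: -11 × 6 = -66 cm
6–7 s: 3 × 1 = 3 cm
7–13 s: -6 × 6 = -36 cm
13–18 s: -9 × 5 = -45 cm
Net displacement = -144 cm

-144 cm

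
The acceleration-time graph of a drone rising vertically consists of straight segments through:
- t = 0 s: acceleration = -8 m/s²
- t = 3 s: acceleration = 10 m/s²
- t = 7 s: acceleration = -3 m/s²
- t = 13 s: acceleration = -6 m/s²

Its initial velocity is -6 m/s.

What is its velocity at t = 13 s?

Δv equals the area under the a-t graph; then v = v₀ + Δv.
0–3 s: ½(-8 + 10)(3) = 3 m/s
3–7 s: ½(10 + -3)(4) = 14 m/s
7–13 s: ½(-3 + -6)(6) = -27 m/s
Δv = -10 m/s, so v(13) = -6 + (-10) = -16 m/s.

-16 m/s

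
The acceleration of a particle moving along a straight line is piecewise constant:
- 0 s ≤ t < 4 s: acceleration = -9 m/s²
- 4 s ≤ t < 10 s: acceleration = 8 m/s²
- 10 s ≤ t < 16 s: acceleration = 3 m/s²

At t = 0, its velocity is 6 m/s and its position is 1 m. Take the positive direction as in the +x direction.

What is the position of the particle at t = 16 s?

79 m

On each constant-a segment, Δv = aΔt and Δx = v₀Δt + ½aΔt²; chain segment to segment.
0–4 s: v starts 6 m/s; Δx = 6·4 + ½·-9·4² = -48 m; v ends -30 m/s.
4–10 s: v starts -30 m/s; Δx = -30·6 + ½·8·6² = -36 m; v ends 18 m/s.
10–16 s: v starts 18 m/s; Δx = 18·6 + ½·3·6² = 162 m; v ends 36 m/s.
x(16) = 1 + Σ Δx = 79 m.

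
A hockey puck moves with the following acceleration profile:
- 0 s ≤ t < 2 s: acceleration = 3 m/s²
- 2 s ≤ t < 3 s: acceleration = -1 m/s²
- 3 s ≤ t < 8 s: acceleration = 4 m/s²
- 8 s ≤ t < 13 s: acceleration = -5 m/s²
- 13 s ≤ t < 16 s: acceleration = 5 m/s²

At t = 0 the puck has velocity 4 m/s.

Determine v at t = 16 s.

Δv equals the area under the a-t graph; then v = v₀ + Δv.
0–2 s: 3 × 2 = 6 m/s
2–3 s: -1 × 1 = -1 m/s
3–8 s: 4 × 5 = 20 m/s
8–13 s: -5 × 5 = -25 m/s
13–16 s: 5 × 3 = 15 m/s
Δv = 15 m/s, so v(16) = 4 + (15) = 19 m/s.

19 m/s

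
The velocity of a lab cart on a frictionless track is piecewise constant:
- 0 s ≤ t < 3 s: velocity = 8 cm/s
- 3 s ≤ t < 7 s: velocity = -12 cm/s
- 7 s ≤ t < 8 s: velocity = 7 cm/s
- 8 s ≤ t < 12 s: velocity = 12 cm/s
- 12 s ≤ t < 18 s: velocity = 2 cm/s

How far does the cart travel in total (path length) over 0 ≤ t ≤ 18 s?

Distance (not displacement) is the total path length: add the absolute areas under v-t.
0–3 s: |8| × 3 = 24 cm
3–7 s: |-12| × 4 = 48 cm
7–8 s: |7| × 1 = 7 cm
8–12 s: |12| × 4 = 48 cm
12–18 s: |2| × 6 = 12 cm
Total distance = 139 cm

139 cm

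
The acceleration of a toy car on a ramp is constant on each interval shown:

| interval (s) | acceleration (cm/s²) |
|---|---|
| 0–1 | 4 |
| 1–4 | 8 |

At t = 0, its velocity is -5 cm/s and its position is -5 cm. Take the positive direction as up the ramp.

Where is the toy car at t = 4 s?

25 cm

On each constant-a segment, Δv = aΔt and Δx = v₀Δt + ½aΔt²; chain segment to segment.
0–1 s: v starts -5 cm/s; Δx = -5·1 + ½·4·1² = -3 cm; v ends -1 cm/s.
1–4 s: v starts -1 cm/s; Δx = -1·3 + ½·8·3² = 33 cm; v ends 23 cm/s.
x(4) = -5 + Σ Δx = 25 cm.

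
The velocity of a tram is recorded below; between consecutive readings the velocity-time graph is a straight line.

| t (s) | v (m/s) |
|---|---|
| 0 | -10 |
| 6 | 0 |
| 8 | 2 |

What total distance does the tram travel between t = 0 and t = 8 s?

Total distance travelled is ∫|v| dt — sum the magnitudes of each area piece.
0–6 s: |½(-10 + 0)(6)| = 30 m
6–8 s: |½(0 + 2)(2)| = 2 m
Total distance = 32 m

32 m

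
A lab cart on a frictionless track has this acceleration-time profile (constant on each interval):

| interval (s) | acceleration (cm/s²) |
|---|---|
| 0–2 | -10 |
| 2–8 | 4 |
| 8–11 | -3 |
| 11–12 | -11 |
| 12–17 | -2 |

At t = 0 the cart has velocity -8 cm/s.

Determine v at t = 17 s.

Δv equals the area under the a-t graph; then v = v₀ + Δv.
0–2 s: -10 × 2 = -20 cm/s
2–8 s: 4 × 6 = 24 cm/s
8–11 s: -3 × 3 = -9 cm/s
11–12 s: -11 × 1 = -11 cm/s
12–17 s: -2 × 5 = -10 cm/s
Δv = -26 cm/s, so v(17) = -8 + (-26) = -34 cm/s.

-34 cm/s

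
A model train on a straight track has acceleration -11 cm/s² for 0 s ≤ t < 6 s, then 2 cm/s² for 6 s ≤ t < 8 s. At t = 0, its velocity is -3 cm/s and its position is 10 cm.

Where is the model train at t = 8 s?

On each constant-a segment, Δv = aΔt and Δx = v₀Δt + ½aΔt²; chain segment to segment.
0–6 s: v starts -3 cm/s; Δx = -3·6 + ½·-11·6² = -216 cm; v ends -69 cm/s.
6–8 s: v starts -69 cm/s; Δx = -69·2 + ½·2·2² = -134 cm; v ends -65 cm/s.
x(8) = 10 + Σ Δx = -340 cm.

-340 cm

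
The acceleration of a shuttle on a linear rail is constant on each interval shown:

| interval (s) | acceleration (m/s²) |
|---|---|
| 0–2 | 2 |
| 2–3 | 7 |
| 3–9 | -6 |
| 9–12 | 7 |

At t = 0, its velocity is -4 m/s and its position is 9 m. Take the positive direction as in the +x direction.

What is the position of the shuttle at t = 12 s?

-113 m

On each constant-a segment, Δv = aΔt and Δx = v₀Δt + ½aΔt²; chain segment to segment.
0–2 s: v starts -4 m/s; Δx = -4·2 + ½·2·2² = -4 m; v ends 0 m/s.
2–3 s: v starts 0 m/s; Δx = 0·1 + ½·7·1² = 3.5 m; v ends 7 m/s.
3–9 s: v starts 7 m/s; Δx = 7·6 + ½·-6·6² = -66 m; v ends -29 m/s.
9–12 s: v starts -29 m/s; Δx = -29·3 + ½·7·3² = -55.5 m; v ends -8 m/s.
x(12) = 9 + Σ Δx = -113 m.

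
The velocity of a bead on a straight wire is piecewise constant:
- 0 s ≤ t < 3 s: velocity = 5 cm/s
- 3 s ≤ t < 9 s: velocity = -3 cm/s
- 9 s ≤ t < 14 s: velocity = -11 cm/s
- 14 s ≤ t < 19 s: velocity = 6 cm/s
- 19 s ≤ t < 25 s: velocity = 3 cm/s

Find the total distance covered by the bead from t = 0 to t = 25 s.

136 cm

Total distance travelled is ∫|v| dt — sum the magnitudes of each area piece.
0–3 s: |5| × 3 = 15 cm
3–9 s: |-3| × 6 = 18 cm
9–14 s: |-11| × 5 = 55 cm
14–19 s: |6| × 5 = 30 cm
19–25 s: |3| × 6 = 18 cm
Total distance = 136 cm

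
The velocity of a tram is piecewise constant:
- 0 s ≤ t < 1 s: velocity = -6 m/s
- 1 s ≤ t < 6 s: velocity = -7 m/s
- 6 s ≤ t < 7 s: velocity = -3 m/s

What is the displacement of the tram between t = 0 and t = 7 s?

Displacement is the signed area under the v-t curve.
0–1 s: -6 × 1 = -6 m
1–6 s: -7 × 5 = -35 m
6–7 s: -3 × 1 = -3 m
Net displacement = -44 m

-44 m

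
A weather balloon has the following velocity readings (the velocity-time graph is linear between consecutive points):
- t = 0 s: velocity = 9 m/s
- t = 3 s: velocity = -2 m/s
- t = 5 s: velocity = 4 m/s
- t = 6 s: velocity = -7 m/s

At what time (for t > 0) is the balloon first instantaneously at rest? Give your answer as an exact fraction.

t = 27/11 s

v changes sign on 0–3 s (from 9 to -2); the graph is linear there, so v = 0 at t = 0 + (-9)·(3 − 0)/(-2 − 9) = 27/11 s.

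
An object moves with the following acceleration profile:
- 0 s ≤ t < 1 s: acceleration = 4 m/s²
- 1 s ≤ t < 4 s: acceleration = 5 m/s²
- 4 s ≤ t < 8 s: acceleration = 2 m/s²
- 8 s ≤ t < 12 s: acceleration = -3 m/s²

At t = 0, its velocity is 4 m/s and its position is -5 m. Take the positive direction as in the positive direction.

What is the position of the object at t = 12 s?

On each constant-a segment, Δv = aΔt and Δx = v₀Δt + ½aΔt²; chain segment to segment.
0–1 s: v starts 4 m/s; Δx = 4·1 + ½·4·1² = 6 m; v ends 8 m/s.
1–4 s: v starts 8 m/s; Δx = 8·3 + ½·5·3² = 46.5 m; v ends 23 m/s.
4–8 s: v starts 23 m/s; Δx = 23·4 + ½·2·4² = 108 m; v ends 31 m/s.
8–12 s: v starts 31 m/s; Δx = 31·4 + ½·-3·4² = 100 m; v ends 19 m/s.
x(12) = -5 + Σ Δx = 255.5 m.

255.5 m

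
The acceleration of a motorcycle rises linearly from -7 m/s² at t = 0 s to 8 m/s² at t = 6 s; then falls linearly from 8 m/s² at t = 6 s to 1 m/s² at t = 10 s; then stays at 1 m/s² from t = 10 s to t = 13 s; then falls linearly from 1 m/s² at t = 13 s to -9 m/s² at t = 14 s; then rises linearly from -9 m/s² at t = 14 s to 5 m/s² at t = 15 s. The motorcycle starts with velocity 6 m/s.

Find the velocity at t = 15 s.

24 m/s

Δv equals the area under the a-t graph; then v = v₀ + Δv.
0–6 s: ½(-7 + 8)(6) = 3 m/s
6–10 s: ½(8 + 1)(4) = 18 m/s
10–13 s: 1 × 3 = 3 m/s
13–14 s: ½(1 + -9)(1) = -4 m/s
14–15 s: ½(-9 + 5)(1) = -2 m/s
Δv = 18 m/s, so v(15) = 6 + (18) = 24 m/s.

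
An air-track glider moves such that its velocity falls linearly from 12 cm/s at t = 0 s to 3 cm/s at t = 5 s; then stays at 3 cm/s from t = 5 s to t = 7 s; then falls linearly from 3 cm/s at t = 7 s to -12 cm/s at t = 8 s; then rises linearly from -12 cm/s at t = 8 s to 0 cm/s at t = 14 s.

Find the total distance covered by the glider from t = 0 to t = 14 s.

Distance (not displacement) is the total path length: add the absolute areas under v-t.
0–5 s: |½(12 + 3)(5)| = 37.5 cm
5–7 s: |3| × 2 = 6 cm
7–8 s: v = 0 at t = 7.2 s; triangle areas 0.3 + 4.8 = 5.1 cm
8–14 s: |½(-12 + 0)(6)| = 36 cm
Total distance = 84.6 cm

84.6 cm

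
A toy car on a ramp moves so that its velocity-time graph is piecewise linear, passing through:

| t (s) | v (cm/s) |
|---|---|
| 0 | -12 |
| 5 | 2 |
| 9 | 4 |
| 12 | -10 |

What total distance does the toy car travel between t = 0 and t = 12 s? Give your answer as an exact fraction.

356/7 cm

Distance (not displacement) is the total path length: add the absolute areas under v-t.
0–5 s: v = 0 at t = 30/7 s; triangle areas 180/7 + 5/7 = 185/7 cm
5–9 s: |½(2 + 4)(4)| = 12 cm
9–12 s: v = 0 at t = 69/7 s; triangle areas 12/7 + 75/7 = 87/7 cm
Total distance = 356/7 cm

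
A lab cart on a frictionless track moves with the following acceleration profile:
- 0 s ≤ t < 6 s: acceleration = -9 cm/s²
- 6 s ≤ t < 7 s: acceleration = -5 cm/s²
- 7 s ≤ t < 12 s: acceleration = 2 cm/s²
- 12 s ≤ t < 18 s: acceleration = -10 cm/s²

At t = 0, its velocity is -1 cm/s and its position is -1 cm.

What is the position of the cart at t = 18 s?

-981.5 cm

On each constant-a segment, Δv = aΔt and Δx = v₀Δt + ½aΔt²; chain segment to segment.
0–6 s: v starts -1 cm/s; Δx = -1·6 + ½·-9·6² = -168 cm; v ends -55 cm/s.
6–7 s: v starts -55 cm/s; Δx = -55·1 + ½·-5·1² = -57.5 cm; v ends -60 cm/s.
7–12 s: v starts -60 cm/s; Δx = -60·5 + ½·2·5² = -275 cm; v ends -50 cm/s.
12–18 s: v starts -50 cm/s; Δx = -50·6 + ½·-10·6² = -480 cm; v ends -110 cm/s.
x(18) = -1 + Σ Δx = -981.5 cm.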